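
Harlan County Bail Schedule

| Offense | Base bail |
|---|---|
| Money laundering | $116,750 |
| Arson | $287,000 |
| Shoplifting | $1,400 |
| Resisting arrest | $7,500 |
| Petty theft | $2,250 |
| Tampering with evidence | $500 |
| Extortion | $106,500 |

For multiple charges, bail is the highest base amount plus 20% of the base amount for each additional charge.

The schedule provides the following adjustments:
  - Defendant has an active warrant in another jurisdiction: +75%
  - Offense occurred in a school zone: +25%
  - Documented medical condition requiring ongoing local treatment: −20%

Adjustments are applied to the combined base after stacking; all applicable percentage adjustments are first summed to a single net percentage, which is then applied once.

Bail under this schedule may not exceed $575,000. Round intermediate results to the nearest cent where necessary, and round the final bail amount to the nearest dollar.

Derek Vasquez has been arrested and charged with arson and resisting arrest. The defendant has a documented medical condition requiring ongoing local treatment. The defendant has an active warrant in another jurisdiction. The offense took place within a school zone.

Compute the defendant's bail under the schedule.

Base amounts from the schedule: arson $287,000; resisting arrest $7,500.
Stacking rule: highest base plus 20% of each additional charge. Highest is arson at $287,000. Additional: $7,500 × 20% = $1,500. Combined base = $287,000 + $1,500 = $288,500.
Net percentage adjustment: +75% +25% −20% = +80%. $288,500 × 1.8 = $519,300.
$519,300 is within the $575,000 maximum.

$519,300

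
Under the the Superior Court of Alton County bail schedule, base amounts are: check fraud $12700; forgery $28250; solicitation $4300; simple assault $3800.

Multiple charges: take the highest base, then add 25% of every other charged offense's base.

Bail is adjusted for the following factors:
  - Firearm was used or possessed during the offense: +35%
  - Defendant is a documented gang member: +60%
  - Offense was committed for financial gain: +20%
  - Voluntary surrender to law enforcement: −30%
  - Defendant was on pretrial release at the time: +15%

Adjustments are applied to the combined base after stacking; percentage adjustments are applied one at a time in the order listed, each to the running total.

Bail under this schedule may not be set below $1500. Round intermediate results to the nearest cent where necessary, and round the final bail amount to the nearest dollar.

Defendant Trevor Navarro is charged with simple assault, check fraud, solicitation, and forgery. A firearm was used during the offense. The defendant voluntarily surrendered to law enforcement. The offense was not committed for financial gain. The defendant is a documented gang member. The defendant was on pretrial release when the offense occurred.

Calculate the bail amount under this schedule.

Base amounts from the schedule: simple assault $3800; check fraud $12700; solicitation $4300; forgery $28250.
Stacking rule: highest base plus 25% of each additional charge. Highest is forgery at $28250. Additional: $3800 × 25% = $950; $12700 × 25% = $3175; $4300 × 25% = $1075. Combined base = $28250 + $5200 = $33450.
Firearm was used or possessed during the offense (+35%): $33450 × 1.35 = $45157.50.
Defendant is a documented gang member (+60%): $45157.50 × 1.6 = $72252.
Voluntary surrender to law enforcement (−30%): $72252 × 0.7 = $50576.40.
Defendant was on pretrial release at the time (+15%): $50576.40 × 1.15 = $58162.86.
$58162.86 is at or above the $1500 minimum.
Rounded to the nearest dollar: $58163.

$58163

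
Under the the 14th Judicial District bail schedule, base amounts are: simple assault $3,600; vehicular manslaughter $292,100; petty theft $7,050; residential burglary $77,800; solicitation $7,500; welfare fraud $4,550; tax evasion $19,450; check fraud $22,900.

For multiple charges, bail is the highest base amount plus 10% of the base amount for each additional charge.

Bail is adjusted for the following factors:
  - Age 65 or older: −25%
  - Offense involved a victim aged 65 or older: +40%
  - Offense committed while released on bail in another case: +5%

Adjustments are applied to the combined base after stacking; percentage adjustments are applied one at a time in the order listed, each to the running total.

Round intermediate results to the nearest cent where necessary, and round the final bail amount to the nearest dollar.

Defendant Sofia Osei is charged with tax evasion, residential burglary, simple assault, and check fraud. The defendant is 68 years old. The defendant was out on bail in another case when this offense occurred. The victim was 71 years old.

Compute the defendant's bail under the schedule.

Base amounts from the schedule: tax evasion $19,450; residential burglary $77,800; simple assault $3,600; check fraud $22,900.
Stacking rule: highest base plus 10% of each additional charge. Highest is residential burglary at $77,800. Additional: $19,450 × 10% = $1,945; $3,600 × 10% = $360; $22,900 × 10% = $2,290. Combined base = $77,800 + $4,595 = $82,395.
Age 65 or older (−25%): $82,395 × 0.75 = $61,796.25.
Offense involved a victim aged 65 or older (+40%): $61,796.25 × 1.4 = $86,514.75.
Offense committed while released on bail in another case (+5%): $86,514.75 × 1.05 = $90,840.49.
Rounded to the nearest dollar: $90,840.

$90,840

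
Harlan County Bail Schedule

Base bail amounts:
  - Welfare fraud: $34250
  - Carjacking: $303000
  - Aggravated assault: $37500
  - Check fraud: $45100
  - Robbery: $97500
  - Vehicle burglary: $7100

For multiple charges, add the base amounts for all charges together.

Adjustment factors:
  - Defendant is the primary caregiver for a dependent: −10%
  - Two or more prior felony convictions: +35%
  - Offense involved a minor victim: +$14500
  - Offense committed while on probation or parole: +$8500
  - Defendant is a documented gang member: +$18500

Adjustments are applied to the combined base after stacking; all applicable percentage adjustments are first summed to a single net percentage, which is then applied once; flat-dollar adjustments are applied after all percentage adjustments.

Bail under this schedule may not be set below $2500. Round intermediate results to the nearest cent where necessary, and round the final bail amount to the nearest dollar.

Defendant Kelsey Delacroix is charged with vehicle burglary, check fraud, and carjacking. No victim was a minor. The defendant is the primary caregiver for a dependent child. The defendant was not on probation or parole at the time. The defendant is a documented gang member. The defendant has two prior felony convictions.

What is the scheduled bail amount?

$462500

Base amounts from the schedule: vehicle burglary $7100; check fraud $45100; carjacking $303000.
Stacking rule: sum of all bases. $7100 + $45100 + $303000 = $355200.
Net percentage adjustment: −10% +35% = +25%. $355200 × 1.25 = $444000.
Defendant is a documented gang member (+$18500 flat): $444000 + $18500 = $462500.
$462500 is at or above the $2500 minimum.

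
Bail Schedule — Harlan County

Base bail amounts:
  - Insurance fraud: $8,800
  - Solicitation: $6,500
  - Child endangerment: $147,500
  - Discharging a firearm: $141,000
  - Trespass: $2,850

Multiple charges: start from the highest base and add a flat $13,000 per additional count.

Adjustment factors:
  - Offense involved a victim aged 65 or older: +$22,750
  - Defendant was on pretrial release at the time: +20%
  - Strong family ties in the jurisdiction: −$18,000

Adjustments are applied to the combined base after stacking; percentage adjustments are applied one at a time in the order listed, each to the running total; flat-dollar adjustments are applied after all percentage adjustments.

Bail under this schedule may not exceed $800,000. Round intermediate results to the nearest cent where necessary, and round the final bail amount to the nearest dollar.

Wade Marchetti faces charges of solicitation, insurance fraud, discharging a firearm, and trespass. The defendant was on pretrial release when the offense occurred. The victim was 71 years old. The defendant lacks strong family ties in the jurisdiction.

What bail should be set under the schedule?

Base amounts from the schedule: solicitation $6,500; insurance fraud $8,800; discharging a firearm $141,000; trespass $2,850.
Stacking rule: highest base plus $13,000 per additional charge. Highest is discharging a firearm at $141,000; 3 additional charges → +$39,000. Combined base = $180,000.
Defendant was on pretrial release at the time (+20%): $180,000 × 1.2 = $216,000.
Offense involved a victim aged 65 or older (+$22,750 flat): $216,000 + $22,750 = $238,750.
$238,750 is within the $800,000 maximum.

$238,750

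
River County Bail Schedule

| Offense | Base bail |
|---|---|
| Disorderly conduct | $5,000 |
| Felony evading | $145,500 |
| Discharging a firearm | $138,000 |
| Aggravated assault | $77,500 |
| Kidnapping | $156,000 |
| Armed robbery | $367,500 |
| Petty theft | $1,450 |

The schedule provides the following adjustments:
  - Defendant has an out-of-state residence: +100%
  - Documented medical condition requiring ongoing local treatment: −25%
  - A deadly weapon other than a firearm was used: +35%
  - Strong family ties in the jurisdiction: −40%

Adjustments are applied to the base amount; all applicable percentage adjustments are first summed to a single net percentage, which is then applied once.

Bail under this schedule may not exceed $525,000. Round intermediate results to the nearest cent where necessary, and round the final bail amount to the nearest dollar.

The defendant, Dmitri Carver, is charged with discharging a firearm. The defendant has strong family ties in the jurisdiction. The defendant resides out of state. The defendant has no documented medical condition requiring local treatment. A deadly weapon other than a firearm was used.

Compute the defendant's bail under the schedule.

$269,100

Base amounts from the schedule: discharging a firearm $138,000.
Single charge. Combined base = $138,000.
Net percentage adjustment: +100% +35% −40% = +95%. $138,000 × 1.95 = $269,100.
$269,100 is within the $525,000 maximum.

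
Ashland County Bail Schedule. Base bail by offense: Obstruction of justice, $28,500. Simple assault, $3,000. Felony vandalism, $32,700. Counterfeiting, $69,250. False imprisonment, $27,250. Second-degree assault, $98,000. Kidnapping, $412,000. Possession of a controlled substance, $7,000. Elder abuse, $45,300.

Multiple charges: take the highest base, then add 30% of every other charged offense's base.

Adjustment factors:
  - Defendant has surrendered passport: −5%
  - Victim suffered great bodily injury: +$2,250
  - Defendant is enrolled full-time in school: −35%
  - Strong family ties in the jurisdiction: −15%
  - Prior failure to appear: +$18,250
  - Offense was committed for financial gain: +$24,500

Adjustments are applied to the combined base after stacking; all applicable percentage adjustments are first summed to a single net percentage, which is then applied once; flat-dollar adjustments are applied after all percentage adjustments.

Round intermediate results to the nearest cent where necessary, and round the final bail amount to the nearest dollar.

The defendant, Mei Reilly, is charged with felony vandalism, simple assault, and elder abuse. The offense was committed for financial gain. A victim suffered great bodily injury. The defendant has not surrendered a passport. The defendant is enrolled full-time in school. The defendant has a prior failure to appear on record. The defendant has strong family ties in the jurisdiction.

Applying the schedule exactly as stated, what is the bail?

$73,005

Base amounts from the schedule: felony vandalism $32,700; simple assault $3,000; elder abuse $45,300.
Stacking rule: highest base plus 30% of each additional charge. Highest is elder abuse at $45,300. Additional: $32,700 × 30% = $9,810; $3,000 × 30% = $900. Combined base = $45,300 + $10,710 = $56,010.
Net percentage adjustment: −35% −15% = −50%. $56,010 × 0.5 = $28,005.
Victim suffered great bodily injury (+$2,250 flat): $28,005 + $2,250 = $30,255.
Prior failure to appear (+$18,250 flat): $30,255 + $18,250 = $48,505.
Offense was committed for financial gain (+$24,500 flat): $48,505 + $24,500 = $73,005.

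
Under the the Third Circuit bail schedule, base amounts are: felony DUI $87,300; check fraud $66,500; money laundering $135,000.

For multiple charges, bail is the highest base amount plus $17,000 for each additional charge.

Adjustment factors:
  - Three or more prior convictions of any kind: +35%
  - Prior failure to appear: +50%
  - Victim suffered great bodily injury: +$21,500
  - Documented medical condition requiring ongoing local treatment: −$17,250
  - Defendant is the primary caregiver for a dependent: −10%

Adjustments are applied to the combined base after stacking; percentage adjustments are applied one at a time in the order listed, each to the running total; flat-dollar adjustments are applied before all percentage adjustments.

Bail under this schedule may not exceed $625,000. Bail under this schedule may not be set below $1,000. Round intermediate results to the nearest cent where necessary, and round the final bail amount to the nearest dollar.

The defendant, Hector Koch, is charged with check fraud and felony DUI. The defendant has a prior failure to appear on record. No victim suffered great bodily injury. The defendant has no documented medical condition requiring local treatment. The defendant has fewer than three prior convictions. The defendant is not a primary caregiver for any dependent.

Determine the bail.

$156,450

Base amounts from the schedule: check fraud $66,500; felony DUI $87,300.
Stacking rule: highest base plus $17,000 per additional charge. Highest is felony DUI at $87,300; 1 additional charge → +$17,000. Combined base = $104,300.
Prior failure to appear (+50%): $104,300 × 1.5 = $156,450.
$156,450 is within the $625,000 maximum.
$156,450 is at or above the $1,000 minimum.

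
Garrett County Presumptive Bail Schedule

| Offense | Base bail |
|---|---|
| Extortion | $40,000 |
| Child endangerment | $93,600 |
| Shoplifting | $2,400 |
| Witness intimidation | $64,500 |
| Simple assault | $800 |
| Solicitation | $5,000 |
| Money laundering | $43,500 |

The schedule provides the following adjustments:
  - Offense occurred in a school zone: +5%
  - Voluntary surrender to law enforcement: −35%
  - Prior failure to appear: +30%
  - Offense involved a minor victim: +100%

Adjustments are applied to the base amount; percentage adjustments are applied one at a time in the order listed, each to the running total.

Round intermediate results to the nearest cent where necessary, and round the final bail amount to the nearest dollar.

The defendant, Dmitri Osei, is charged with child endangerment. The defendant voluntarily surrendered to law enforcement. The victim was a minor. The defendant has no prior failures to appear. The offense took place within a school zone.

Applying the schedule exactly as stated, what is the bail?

Base amounts from the schedule: child endangerment $93,600.
Single charge. Combined base = $93,600.
Offense occurred in a school zone (+5%): $93,600 × 1.05 = $98,280.
Voluntary surrender to law enforcement (−35%): $98,280 × 0.65 = $63,882.
Offense involved a minor victim (+100%): $63,882 × 2 = $127,764.

$127,764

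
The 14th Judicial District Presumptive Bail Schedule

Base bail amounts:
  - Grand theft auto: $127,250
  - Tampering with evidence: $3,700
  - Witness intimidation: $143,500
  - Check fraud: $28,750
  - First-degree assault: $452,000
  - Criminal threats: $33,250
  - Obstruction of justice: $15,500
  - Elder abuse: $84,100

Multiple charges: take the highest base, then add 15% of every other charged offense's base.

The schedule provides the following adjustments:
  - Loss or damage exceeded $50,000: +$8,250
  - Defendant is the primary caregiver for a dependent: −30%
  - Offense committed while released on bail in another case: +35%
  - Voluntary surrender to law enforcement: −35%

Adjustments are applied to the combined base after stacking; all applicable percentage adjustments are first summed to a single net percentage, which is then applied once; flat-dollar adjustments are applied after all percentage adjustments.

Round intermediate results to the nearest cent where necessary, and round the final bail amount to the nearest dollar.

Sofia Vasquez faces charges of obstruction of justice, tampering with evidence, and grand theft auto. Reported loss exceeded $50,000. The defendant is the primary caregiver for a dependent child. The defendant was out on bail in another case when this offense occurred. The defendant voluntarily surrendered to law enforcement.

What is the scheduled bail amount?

$99,341

Base amounts from the schedule: obstruction of justice $15,500; tampering with evidence $3,700; grand theft auto $127,250.
Stacking rule: highest base plus 15% of each additional charge. Highest is grand theft auto at $127,250. Additional: $15,500 × 15% = $2,325; $3,700 × 15% = $555. Combined base = $127,250 + $2,880 = $130,130.
Net percentage adjustment: −30% +35% −35% = −30%. $130,130 × 0.7 = $91,091.
Loss or damage exceeded $50,000 (+$8,250 flat): $91,091 + $8,250 = $99,341.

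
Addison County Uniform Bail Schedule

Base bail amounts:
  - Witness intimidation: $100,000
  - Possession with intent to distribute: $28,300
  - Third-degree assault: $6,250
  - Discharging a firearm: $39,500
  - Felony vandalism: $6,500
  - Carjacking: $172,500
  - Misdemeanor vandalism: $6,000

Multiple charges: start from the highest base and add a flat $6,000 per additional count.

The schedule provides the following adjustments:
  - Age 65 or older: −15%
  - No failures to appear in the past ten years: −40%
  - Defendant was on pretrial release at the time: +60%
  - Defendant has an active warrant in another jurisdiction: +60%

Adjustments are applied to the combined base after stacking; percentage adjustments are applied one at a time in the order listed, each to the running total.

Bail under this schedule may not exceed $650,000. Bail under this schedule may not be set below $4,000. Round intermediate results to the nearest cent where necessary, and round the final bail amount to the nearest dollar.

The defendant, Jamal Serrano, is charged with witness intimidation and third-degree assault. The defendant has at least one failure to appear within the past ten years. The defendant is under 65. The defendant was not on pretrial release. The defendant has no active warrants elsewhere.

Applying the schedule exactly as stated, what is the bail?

Base amounts from the schedule: witness intimidation $100,000; third-degree assault $6,250.
Stacking rule: highest base plus $6,000 per additional charge. Highest is witness intimidation at $100,000; 1 additional charge → +$6,000. Combined base = $106,000.
No adjustment factors apply to this defendant.
$106,000 is within the $650,000 maximum.
$106,000 is at or above the $4,000 minimum.

$106,000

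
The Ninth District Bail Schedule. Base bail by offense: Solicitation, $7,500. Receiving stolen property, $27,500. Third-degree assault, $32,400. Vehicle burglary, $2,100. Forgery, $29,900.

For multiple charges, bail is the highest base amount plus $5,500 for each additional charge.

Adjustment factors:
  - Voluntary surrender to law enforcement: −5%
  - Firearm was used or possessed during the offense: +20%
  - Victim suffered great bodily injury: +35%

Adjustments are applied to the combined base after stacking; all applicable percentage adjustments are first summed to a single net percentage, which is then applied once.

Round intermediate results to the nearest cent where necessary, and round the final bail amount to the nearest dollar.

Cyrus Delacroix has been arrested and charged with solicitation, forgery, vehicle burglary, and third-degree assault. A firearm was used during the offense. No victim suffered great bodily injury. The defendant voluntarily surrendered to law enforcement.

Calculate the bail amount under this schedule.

Base amounts from the schedule: solicitation $7,500; forgery $29,900; vehicle burglary $2,100; third-degree assault $32,400.
Stacking rule: highest base plus $5,500 per additional charge. Highest is third-degree assault at $32,400; 3 additional charges → +$16,500. Combined base = $48,900.
Net percentage adjustment: −5% +20% = +15%. $48,900 × 1.15 = $56,235.

$56,235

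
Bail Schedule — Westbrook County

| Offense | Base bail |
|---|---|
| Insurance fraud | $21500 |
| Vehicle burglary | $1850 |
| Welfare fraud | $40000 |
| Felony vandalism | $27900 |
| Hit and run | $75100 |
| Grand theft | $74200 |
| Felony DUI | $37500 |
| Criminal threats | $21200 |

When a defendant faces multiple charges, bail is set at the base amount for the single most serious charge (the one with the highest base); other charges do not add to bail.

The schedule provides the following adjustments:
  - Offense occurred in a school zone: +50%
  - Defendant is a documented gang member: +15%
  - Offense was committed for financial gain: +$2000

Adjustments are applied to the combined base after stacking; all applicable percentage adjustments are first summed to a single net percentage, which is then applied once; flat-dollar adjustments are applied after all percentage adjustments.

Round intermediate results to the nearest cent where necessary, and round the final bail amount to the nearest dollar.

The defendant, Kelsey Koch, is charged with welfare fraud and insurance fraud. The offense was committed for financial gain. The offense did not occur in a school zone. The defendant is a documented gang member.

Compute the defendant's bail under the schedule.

Base amounts from the schedule: welfare fraud $40000; insurance fraud $21500.
Stacking rule: use the highest base only. Highest is welfare fraud at $40000. Combined base = $40000.
Defendant is a documented gang member (+15%): $40000 × 1.15 = $46000.
Offense was committed for financial gain (+$2000 flat): $46000 + $2000 = $48000.

$48000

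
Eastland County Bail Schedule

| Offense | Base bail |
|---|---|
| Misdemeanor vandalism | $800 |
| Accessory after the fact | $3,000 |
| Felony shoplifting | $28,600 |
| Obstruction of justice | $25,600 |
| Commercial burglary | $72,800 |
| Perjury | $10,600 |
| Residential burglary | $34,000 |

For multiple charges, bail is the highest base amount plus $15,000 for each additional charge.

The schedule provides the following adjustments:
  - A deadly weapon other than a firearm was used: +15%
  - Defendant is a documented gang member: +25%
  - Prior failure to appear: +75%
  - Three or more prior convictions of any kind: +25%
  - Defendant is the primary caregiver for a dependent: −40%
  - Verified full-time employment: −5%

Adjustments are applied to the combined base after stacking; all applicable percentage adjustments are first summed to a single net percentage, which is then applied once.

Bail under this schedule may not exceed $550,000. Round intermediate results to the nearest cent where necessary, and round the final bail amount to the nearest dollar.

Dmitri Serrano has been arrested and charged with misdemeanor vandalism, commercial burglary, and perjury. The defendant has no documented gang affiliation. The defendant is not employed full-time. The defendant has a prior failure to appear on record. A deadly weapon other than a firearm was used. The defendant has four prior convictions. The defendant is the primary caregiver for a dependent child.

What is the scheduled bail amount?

$179,900

Base amounts from the schedule: misdemeanor vandalism $800; commercial burglary $72,800; perjury $10,600.
Stacking rule: highest base plus $15,000 per additional charge. Highest is commercial burglary at $72,800; 2 additional charges → +$30,000. Combined base = $102,800.
Net percentage adjustment: +15% +75% +25% −40% = +75%. $102,800 × 1.75 = $179,900.
$179,900 is within the $550,000 maximum.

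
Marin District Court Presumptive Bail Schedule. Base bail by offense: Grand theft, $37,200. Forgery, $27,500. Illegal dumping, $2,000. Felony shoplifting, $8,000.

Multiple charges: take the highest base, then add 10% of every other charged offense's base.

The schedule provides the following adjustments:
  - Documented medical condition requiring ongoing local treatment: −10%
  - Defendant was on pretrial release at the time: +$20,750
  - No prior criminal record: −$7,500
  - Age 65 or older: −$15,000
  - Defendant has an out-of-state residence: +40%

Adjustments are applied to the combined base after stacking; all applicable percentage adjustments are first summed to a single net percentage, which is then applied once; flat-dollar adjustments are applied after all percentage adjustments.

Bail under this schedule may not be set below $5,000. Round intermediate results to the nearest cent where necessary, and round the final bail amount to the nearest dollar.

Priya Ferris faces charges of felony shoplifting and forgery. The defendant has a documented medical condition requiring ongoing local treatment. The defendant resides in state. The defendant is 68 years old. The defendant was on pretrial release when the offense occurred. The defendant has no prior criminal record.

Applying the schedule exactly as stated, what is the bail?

$23,720

Base amounts from the schedule: felony shoplifting $8,000; forgery $27,500.
Stacking rule: highest base plus 10% of each additional charge. Highest is forgery at $27,500. Additional: $8,000 × 10% = $800. Combined base = $27,500 + $800 = $28,300.
Documented medical condition requiring ongoing local treatment (−10%): $28,300 × 0.9 = $25,470.
Defendant was on pretrial release at the time (+$20,750 flat): $25,470 + $20,750 = $46,220.
No prior criminal record (−$7,500 flat): $46,220 − $7,500 = $38,720.
Age 65 or older (−$15,000 flat): $38,720 − $15,000 = $23,720.
$23,720 is at or above the $5,000 minimum.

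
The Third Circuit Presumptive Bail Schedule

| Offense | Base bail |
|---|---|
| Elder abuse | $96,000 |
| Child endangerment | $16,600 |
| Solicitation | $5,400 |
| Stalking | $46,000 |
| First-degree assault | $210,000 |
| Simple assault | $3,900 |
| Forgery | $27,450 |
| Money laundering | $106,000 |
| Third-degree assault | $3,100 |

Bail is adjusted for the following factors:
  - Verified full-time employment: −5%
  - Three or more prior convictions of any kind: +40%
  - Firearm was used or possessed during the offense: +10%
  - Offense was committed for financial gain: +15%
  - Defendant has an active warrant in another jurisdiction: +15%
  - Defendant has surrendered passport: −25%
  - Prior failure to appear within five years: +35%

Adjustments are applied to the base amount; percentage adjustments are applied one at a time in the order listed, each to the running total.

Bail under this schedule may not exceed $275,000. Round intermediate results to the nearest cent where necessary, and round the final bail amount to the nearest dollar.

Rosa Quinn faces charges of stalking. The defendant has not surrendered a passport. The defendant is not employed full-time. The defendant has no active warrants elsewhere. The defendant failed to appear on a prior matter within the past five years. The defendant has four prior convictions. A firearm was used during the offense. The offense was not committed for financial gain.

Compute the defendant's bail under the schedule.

$95,634

Base amounts from the schedule: stalking $46,000.
Single charge. Combined base = $46,000.
Three or more prior convictions of any kind (+40%): $46,000 × 1.4 = $64,400.
Firearm was used or possessed during the offense (+10%): $64,400 × 1.1 = $70,840.
Prior failure to appear within five years (+35%): $70,840 × 1.35 = $95,634.
$95,634 is within the $275,000 maximum.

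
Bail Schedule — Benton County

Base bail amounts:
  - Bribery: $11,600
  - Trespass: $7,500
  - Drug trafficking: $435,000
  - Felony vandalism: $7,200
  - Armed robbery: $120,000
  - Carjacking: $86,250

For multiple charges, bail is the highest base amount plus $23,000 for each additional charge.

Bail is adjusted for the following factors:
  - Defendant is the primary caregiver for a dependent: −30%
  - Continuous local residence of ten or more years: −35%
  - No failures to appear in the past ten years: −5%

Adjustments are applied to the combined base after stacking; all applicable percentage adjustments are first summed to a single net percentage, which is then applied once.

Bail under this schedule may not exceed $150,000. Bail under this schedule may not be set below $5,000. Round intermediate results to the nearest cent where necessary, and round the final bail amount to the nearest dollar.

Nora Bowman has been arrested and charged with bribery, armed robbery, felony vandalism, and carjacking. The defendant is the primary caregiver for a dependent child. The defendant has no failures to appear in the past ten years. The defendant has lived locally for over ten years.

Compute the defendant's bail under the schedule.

Base amounts from the schedule: bribery $11,600; armed robbery $120,000; felony vandalism $7,200; carjacking $86,250.
Stacking rule: highest base plus $23,000 per additional charge. Highest is armed robbery at $120,000; 3 additional charges → +$69,000. Combined base = $189,000.
Net percentage adjustment: −30% −35% −5% = −70%. $189,000 × 0.3 = $56,700.
$56,700 is within the $150,000 maximum.
$56,700 is at or above the $5,000 minimum.

$56,700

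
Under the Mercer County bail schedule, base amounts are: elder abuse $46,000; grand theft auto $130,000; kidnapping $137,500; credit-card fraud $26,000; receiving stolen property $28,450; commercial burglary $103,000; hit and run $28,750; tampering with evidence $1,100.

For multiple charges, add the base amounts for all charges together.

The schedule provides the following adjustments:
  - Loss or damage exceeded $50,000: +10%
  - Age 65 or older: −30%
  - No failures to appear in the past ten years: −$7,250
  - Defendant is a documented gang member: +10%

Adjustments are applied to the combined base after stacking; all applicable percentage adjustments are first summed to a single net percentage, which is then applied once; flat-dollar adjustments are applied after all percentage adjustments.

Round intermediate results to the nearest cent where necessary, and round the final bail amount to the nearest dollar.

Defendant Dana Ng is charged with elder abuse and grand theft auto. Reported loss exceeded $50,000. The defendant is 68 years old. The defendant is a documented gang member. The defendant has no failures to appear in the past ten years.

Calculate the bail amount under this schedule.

$151,150

Base amounts from the schedule: elder abuse $46,000; grand theft auto $130,000.
Stacking rule: sum of all bases. $46,000 + $130,000 = $176,000.
Net percentage adjustment: +10% −30% +10% = −10%. $176,000 × 0.9 = $158,400.
No failures to appear in the past ten years (−$7,250 flat): $158,400 − $7,250 = $151,150.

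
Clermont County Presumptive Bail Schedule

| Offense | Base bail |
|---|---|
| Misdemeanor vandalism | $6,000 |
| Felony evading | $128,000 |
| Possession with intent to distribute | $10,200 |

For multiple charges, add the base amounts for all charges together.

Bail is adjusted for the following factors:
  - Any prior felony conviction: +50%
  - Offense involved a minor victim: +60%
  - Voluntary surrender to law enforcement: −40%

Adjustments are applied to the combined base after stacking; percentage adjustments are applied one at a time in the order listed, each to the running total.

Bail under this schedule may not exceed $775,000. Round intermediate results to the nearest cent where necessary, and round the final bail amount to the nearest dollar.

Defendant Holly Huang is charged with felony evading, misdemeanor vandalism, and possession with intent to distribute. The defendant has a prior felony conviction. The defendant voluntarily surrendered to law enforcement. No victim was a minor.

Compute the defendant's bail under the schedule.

$129,780

Base amounts from the schedule: felony evading $128,000; misdemeanor vandalism $6,000; possession with intent to distribute $10,200.
Stacking rule: sum of all bases. $128,000 + $6,000 + $10,200 = $144,200.
Any prior felony conviction (+50%): $144,200 × 1.5 = $216,300.
Voluntary surrender to law enforcement (−40%): $216,300 × 0.6 = $129,780.
$129,780 is within the $775,000 maximum.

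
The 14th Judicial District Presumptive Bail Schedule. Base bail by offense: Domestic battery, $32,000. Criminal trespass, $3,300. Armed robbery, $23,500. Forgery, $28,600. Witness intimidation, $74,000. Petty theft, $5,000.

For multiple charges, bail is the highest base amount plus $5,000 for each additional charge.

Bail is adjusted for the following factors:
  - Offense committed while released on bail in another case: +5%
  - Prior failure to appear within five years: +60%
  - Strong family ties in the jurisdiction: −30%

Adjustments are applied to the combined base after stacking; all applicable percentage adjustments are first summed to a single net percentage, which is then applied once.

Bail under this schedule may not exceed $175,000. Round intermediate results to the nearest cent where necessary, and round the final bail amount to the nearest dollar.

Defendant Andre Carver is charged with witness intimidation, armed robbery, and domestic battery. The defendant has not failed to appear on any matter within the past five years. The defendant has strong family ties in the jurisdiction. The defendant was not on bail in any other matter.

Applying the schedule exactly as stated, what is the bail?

Base amounts from the schedule: witness intimidation $74,000; armed robbery $23,500; domestic battery $32,000.
Stacking rule: highest base plus $5,000 per additional charge. Highest is witness intimidation at $74,000; 2 additional charges → +$10,000. Combined base = $84,000.
Strong family ties in the jurisdiction (−30%): $84,000 × 0.7 = $58,800.
$58,800 is within the $175,000 maximum.

$58,800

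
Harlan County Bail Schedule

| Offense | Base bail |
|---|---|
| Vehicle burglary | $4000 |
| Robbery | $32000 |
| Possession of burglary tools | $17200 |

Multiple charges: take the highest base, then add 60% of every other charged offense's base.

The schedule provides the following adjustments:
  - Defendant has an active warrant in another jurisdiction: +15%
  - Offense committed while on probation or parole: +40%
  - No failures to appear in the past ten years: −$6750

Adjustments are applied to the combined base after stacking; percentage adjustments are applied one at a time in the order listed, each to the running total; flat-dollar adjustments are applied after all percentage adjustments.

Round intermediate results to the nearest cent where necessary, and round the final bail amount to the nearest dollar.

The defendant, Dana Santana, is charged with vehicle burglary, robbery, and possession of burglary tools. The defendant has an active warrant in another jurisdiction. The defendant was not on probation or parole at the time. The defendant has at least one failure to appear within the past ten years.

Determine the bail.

Base amounts from the schedule: vehicle burglary $4000; robbery $32000; possession of burglary tools $17200.
Stacking rule: highest base plus 60% of each additional charge. Highest is robbery at $32000. Additional: $4000 × 60% = $2400; $17200 × 60% = $10320. Combined base = $32000 + $12720 = $44720.
Defendant has an active warrant in another jurisdiction (+15%): $44720 × 1.15 = $51428.

$51428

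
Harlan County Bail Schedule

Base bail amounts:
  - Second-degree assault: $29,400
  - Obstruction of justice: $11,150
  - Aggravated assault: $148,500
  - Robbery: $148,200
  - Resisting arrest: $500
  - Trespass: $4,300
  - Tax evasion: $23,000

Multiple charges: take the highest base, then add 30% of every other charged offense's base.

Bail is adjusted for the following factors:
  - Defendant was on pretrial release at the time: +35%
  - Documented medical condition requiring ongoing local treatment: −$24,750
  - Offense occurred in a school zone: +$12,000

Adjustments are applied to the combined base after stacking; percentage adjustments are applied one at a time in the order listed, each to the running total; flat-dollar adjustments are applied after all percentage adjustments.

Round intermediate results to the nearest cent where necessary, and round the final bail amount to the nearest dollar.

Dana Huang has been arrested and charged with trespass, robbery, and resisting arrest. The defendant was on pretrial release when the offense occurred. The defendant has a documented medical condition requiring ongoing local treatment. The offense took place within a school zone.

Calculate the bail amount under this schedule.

Base amounts from the schedule: trespass $4,300; robbery $148,200; resisting arrest $500.
Stacking rule: highest base plus 30% of each additional charge. Highest is robbery at $148,200. Additional: $4,300 × 30% = $1,290; $500 × 30% = $150. Combined base = $148,200 + $1,440 = $149,640.
Defendant was on pretrial release at the time (+35%): $149,640 × 1.35 = $202,014.
Documented medical condition requiring ongoing local treatment (−$24,750 flat): $202,014 − $24,750 = $177,264.
Offense occurred in a school zone (+$12,000 flat): $177,264 + $12,000 = $189,264.

$189,264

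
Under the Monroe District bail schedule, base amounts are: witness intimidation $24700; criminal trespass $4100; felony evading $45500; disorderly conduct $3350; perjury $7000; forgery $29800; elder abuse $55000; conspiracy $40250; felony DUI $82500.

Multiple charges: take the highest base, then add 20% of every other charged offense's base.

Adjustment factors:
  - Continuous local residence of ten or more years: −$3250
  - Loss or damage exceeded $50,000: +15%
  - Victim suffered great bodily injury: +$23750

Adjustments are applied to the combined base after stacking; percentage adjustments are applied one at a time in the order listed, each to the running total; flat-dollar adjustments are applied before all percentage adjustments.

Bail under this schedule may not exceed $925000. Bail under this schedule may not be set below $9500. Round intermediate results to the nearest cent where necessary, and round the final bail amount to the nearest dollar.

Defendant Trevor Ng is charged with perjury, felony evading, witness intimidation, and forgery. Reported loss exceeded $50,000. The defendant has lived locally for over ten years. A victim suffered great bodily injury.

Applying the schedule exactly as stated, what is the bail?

$90045

Base amounts from the schedule: perjury $7000; felony evading $45500; witness intimidation $24700; forgery $29800.
Stacking rule: highest base plus 20% of each additional charge. Highest is felony evading at $45500. Additional: $7000 × 20% = $1400; $24700 × 20% = $4940; $29800 × 20% = $5960. Combined base = $45500 + $12300 = $57800.
Continuous local residence of ten or more years (−$3250 flat): $57800 − $3250 = $54550.
Victim suffered great bodily injury (+$23750 flat): $54550 + $23750 = $78300.
Loss or damage exceeded $50,000 (+15%): $78300 × 1.15 = $90045.
$90045 is within the $925000 maximum.
$90045 is at or above the $9500 minimum.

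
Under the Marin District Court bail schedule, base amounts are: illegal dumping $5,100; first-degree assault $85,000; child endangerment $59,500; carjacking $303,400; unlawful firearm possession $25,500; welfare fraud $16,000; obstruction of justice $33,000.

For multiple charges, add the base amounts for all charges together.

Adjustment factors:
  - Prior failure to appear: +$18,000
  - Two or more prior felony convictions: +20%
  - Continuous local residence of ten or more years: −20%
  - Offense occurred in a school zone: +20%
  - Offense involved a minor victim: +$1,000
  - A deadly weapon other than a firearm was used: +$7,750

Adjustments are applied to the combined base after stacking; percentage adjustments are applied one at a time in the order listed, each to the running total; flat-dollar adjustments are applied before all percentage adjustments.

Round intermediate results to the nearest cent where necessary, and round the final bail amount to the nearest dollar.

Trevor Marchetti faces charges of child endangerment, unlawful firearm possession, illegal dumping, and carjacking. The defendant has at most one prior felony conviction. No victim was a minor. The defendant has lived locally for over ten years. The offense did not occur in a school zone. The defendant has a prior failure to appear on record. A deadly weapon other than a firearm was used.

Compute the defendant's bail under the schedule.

$335,400

Base amounts from the schedule: child endangerment $59,500; unlawful firearm possession $25,500; illegal dumping $5,100; carjacking $303,400.
Stacking rule: sum of all bases. $59,500 + $25,500 + $5,100 + $303,400 = $393,500.
Prior failure to appear (+$18,000 flat): $393,500 + $18,000 = $411,500.
A deadly weapon other than a firearm was used (+$7,750 flat): $411,500 + $7,750 = $419,250.
Continuous local residence of ten or more years (−20%): $419,250 × 0.8 = $335,400.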